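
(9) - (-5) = 14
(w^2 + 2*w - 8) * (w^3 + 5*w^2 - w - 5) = w^5 + 7*w^4 + w^3 - 47*w^2 - 2*w + 40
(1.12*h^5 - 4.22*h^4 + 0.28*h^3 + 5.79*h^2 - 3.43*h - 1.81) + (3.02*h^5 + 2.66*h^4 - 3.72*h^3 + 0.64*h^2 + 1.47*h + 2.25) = 4.14*h^5 - 1.56*h^4 - 3.44*h^3 + 6.43*h^2 - 1.96*h + 0.44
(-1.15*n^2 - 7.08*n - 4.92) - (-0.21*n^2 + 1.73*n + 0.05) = -0.94*n^2 - 8.81*n - 4.97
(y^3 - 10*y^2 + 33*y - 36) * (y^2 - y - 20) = y^5 - 11*y^4 + 23*y^3 + 131*y^2 - 624*y + 720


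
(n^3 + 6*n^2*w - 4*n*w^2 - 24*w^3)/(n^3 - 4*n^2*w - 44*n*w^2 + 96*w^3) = (-n - 2*w)/(-n + 8*w)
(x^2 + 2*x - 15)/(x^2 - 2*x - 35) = (x - 3)/(x - 7)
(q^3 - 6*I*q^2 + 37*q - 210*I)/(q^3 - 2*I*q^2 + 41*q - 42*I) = (q - 5*I)/(q - I)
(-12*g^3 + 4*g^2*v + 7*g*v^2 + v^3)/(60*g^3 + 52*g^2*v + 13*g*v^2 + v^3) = (-g + v)/(5*g + v)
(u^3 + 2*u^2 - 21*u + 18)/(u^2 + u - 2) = (u^2 + 3*u - 18)/(u + 2)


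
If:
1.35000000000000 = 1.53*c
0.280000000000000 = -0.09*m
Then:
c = 0.88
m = -3.11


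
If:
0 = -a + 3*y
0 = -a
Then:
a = 0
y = 0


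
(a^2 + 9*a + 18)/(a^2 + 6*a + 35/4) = 4*(a^2 + 9*a + 18)/(4*a^2 + 24*a + 35)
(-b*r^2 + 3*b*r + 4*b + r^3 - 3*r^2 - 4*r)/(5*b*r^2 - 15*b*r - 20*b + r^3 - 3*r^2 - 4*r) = (-b + r)/(5*b + r)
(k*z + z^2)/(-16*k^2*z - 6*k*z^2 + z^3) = (k + z)/(-16*k^2 - 6*k*z + z^2)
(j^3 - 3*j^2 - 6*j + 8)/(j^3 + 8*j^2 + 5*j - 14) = (j - 4)/(j + 7)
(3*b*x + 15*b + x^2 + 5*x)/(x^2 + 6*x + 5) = (3*b + x)/(x + 1)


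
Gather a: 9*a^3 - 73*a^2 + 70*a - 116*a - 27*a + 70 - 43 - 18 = 9*a^3 - 73*a^2 - 73*a + 9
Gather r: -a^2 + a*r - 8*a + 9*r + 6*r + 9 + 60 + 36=-a^2 - 8*a + r*(a + 15) + 105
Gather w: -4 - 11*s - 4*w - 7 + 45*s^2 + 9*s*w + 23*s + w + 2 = 45*s^2 + 12*s + w*(9*s - 3) - 9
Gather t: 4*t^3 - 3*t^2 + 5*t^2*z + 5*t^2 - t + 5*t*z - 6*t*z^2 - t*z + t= 4*t^3 + t^2*(5*z + 2) + t*(-6*z^2 + 4*z)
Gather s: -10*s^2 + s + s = -10*s^2 + 2*s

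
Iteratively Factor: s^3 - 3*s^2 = (s)*(s^2 - 3*s) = s^2*(s - 3)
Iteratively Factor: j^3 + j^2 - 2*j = (j + 2)*(j^2 - j) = (j - 1)*(j + 2)*(j)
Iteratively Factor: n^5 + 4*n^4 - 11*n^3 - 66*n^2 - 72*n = (n + 3)*(n^4 + n^3 - 14*n^2 - 24*n) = n*(n + 3)*(n^3 + n^2 - 14*n - 24) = n*(n - 4)*(n + 3)*(n^2 + 5*n + 6) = n*(n - 4)*(n + 2)*(n + 3)*(n + 3)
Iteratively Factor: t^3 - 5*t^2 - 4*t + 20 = (t - 2)*(t^2 - 3*t - 10) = (t - 2)*(t + 2)*(t - 5)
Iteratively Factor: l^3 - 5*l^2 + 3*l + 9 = (l + 1)*(l^2 - 6*l + 9) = (l - 3)*(l + 1)*(l - 3)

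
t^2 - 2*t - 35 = (t - 7)*(t + 5)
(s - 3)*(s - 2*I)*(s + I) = s^3 - 3*s^2 - I*s^2 + 2*s + 3*I*s - 6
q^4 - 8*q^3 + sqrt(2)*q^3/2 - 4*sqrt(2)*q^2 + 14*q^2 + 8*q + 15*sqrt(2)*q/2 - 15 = (q - 5)*(q - 3)*(q - sqrt(2)/2)*(q + sqrt(2))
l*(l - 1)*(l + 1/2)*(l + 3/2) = l^4 + l^3 - 5*l^2/4 - 3*l/4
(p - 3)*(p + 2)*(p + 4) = p^3 + 3*p^2 - 10*p - 24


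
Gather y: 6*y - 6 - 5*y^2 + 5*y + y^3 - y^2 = y^3 - 6*y^2 + 11*y - 6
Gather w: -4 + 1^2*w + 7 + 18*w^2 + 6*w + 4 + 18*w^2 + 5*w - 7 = 36*w^2 + 12*w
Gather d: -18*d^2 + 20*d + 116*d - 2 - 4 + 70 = -18*d^2 + 136*d + 64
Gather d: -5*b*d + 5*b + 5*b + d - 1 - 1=10*b + d*(1 - 5*b) - 2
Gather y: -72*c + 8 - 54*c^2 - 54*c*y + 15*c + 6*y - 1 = -54*c^2 - 57*c + y*(6 - 54*c) + 7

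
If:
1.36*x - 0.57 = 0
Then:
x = 0.42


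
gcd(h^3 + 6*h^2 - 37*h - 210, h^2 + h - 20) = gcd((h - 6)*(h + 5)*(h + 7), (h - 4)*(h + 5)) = h + 5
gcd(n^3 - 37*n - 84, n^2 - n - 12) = n + 3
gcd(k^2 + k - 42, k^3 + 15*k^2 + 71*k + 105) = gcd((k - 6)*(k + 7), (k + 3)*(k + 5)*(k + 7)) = k + 7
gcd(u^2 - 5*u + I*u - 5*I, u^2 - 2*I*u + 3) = u + I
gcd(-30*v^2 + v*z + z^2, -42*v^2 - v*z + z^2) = 6*v + z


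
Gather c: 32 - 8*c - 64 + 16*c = 8*c - 32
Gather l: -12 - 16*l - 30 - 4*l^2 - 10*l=-4*l^2 - 26*l - 42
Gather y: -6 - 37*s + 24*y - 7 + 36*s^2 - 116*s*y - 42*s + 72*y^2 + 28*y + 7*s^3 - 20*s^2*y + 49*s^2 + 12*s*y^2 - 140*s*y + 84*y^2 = 7*s^3 + 85*s^2 - 79*s + y^2*(12*s + 156) + y*(-20*s^2 - 256*s + 52) - 13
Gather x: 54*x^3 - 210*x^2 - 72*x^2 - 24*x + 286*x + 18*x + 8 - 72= 54*x^3 - 282*x^2 + 280*x - 64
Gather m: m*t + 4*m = m*(t + 4)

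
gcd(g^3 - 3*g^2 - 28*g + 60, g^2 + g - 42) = g - 6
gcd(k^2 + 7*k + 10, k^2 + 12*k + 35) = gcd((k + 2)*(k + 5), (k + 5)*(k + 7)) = k + 5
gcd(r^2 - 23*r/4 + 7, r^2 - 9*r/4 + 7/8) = r - 7/4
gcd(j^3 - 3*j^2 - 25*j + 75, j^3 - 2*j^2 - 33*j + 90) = j^2 - 8*j + 15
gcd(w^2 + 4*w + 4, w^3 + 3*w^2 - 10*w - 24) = w + 2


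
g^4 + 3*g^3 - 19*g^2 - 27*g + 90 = (g - 3)*(g - 2)*(g + 3)*(g + 5)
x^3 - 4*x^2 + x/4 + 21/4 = (x - 7/2)*(x - 3/2)*(x + 1)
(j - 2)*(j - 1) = j^2 - 3*j + 2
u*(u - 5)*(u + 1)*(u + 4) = u^4 - 21*u^2 - 20*u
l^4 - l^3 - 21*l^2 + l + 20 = (l - 5)*(l - 1)*(l + 1)*(l + 4)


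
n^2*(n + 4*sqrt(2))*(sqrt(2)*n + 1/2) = sqrt(2)*n^4 + 17*n^3/2 + 2*sqrt(2)*n^2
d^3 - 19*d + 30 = (d - 3)*(d - 2)*(d + 5)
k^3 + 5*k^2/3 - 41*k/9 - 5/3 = (k - 5/3)*(k + 1/3)*(k + 3)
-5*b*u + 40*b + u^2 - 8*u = (-5*b + u)*(u - 8)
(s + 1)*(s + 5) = s^2 + 6*s + 5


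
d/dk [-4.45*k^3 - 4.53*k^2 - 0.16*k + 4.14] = -13.35*k^2 - 9.06*k - 0.16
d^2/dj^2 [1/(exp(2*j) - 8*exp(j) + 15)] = 4*((2 - exp(j))*(exp(2*j) - 8*exp(j) + 15) + 2*(exp(j) - 4)^2*exp(j))*exp(j)/(exp(2*j) - 8*exp(j) + 15)^3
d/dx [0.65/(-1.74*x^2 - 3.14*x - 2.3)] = (2.262*x + 2.041)/(1.74*x^2 + 3.14*x + 2.3)^2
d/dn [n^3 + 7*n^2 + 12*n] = 3*n^2 + 14*n + 12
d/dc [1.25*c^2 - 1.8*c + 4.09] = 2.5*c - 1.8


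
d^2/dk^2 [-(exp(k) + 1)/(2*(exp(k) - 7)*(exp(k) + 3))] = (-exp(4*k) - 8*exp(3*k) - 114*exp(2*k) - 16*exp(k) - 357)*exp(k)/(2*(exp(6*k) - 12*exp(5*k) - 15*exp(4*k) + 440*exp(3*k) + 315*exp(2*k) - 5292*exp(k) - 9261))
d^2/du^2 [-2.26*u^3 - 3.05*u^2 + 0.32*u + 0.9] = -13.56*u - 6.1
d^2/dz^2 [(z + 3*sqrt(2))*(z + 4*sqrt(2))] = 2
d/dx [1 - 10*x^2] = -20*x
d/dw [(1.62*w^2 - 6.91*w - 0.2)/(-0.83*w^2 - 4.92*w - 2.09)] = (-13.7057*w^2 - 7.1036*w + 13.4579)/(0.6889*w^4 + 8.1672*w^3 + 27.6758*w^2 + 20.5656*w + 4.3681)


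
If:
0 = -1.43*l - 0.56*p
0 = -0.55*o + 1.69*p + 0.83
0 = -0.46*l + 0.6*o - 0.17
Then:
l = 0.14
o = 0.39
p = -0.36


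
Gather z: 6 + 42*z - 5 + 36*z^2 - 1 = 36*z^2 + 42*z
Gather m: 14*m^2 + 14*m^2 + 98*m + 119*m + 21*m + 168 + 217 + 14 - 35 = 28*m^2 + 238*m + 364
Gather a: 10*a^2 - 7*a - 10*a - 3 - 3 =10*a^2 - 17*a - 6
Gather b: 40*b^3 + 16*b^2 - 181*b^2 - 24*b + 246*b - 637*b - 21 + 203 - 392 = 40*b^3 - 165*b^2 - 415*b - 210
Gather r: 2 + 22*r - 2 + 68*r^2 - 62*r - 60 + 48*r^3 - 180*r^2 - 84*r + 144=48*r^3 - 112*r^2 - 124*r + 84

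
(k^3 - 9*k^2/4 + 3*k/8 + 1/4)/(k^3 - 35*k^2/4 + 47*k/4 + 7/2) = (k - 1/2)/(k - 7)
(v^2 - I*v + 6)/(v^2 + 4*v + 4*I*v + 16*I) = (v^2 - I*v + 6)/(v^2 + 4*v*(1 + I) + 16*I)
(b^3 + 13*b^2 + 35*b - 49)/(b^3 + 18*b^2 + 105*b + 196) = (b - 1)/(b + 4)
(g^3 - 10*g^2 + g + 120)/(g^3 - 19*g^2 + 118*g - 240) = (g + 3)/(g - 6)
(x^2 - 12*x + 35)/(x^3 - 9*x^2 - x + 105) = 1/(x + 3)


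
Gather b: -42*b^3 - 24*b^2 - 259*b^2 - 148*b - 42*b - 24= -42*b^3 - 283*b^2 - 190*b - 24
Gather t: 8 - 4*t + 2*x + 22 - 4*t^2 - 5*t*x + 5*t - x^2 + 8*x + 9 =-4*t^2 + t*(1 - 5*x) - x^2 + 10*x + 39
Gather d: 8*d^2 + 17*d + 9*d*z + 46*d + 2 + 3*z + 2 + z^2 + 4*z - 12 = 8*d^2 + d*(9*z + 63) + z^2 + 7*z - 8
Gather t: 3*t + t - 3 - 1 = 4*t - 4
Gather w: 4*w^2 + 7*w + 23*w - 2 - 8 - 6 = 4*w^2 + 30*w - 16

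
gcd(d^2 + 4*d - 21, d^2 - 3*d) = d - 3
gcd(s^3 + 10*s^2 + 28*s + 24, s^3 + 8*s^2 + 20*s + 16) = s^2 + 4*s + 4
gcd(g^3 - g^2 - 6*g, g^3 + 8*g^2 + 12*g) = g^2 + 2*g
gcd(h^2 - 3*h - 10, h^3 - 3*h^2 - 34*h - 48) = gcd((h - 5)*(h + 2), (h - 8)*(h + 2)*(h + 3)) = h + 2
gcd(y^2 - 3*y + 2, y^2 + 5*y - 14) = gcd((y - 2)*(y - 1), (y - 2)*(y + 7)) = y - 2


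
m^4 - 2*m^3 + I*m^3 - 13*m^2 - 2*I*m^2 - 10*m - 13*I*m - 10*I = (m - 5)*(m + 1)*(m + 2)*(m + I)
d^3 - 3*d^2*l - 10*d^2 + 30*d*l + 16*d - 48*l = (d - 8)*(d - 2)*(d - 3*l)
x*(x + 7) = x^2 + 7*x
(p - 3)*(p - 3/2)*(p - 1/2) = p^3 - 5*p^2 + 27*p/4 - 9/4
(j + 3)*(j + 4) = j^2 + 7*j + 12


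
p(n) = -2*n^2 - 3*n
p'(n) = -4*n - 3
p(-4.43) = -25.96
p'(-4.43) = 14.72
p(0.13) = -0.42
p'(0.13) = -3.52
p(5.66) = -81.05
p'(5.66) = -25.64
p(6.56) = -105.75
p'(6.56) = -29.24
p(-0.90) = 1.08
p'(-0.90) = 0.60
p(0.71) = -3.14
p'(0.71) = -5.84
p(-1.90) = -1.52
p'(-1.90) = 4.60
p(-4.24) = -23.24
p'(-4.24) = 13.96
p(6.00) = -90.00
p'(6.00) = -27.00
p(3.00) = -27.00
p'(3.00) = -15.00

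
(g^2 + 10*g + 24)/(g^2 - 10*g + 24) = (g^2 + 10*g + 24)/(g^2 - 10*g + 24)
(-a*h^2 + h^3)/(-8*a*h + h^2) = h*(a - h)/(8*a - h)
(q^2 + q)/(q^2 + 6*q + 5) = q/(q + 5)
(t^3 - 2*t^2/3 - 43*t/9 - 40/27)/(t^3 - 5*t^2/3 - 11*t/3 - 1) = (t^2 - t - 40/9)/(t^2 - 2*t - 3)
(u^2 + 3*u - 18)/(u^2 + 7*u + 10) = (u^2 + 3*u - 18)/(u^2 + 7*u + 10)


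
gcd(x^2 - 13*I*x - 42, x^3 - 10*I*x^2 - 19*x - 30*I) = x - 6*I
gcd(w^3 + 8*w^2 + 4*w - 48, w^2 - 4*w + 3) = 1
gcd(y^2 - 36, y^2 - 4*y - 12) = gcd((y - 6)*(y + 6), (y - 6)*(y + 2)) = y - 6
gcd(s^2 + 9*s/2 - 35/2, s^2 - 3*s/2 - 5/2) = s - 5/2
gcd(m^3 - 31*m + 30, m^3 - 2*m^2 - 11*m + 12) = m - 1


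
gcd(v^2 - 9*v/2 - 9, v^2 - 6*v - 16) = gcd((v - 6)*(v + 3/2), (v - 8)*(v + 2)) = 1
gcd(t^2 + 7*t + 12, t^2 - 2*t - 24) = t + 4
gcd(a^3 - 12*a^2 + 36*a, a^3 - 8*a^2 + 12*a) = a^2 - 6*a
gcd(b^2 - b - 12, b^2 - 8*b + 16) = b - 4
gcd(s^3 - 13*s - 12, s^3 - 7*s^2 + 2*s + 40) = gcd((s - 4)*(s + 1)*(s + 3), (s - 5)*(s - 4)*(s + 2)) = s - 4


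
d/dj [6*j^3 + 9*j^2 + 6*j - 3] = 18*j^2 + 18*j + 6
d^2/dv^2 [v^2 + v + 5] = 2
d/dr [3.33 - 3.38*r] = -3.38000000000000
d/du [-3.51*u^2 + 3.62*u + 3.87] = 3.62 - 7.02*u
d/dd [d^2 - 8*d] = 2*d - 8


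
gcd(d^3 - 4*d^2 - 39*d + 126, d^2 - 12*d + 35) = d - 7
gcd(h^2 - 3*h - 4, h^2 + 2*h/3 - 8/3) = 1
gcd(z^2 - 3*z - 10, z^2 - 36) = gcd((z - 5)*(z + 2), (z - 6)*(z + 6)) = 1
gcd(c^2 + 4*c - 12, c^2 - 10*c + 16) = c - 2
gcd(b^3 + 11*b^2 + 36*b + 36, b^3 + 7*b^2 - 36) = b^2 + 9*b + 18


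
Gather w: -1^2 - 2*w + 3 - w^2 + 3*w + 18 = -w^2 + w + 20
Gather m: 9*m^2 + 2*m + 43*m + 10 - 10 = 9*m^2 + 45*m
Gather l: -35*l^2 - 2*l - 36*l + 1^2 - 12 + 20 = -35*l^2 - 38*l + 9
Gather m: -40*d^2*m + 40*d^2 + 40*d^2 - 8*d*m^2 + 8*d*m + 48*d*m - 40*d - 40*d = 80*d^2 - 8*d*m^2 - 80*d + m*(-40*d^2 + 56*d)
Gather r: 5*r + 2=5*r + 2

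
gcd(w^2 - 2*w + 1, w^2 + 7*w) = 1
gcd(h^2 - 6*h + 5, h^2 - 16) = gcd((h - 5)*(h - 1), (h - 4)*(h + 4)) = 1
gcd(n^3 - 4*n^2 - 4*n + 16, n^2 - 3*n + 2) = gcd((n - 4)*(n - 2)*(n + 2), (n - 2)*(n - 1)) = n - 2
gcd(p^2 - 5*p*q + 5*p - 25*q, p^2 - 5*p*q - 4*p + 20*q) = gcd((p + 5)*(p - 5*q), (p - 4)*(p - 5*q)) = p - 5*q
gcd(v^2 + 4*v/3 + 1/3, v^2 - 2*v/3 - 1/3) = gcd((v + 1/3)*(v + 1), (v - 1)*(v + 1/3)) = v + 1/3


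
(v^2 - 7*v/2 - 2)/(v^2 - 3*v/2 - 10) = (2*v + 1)/(2*v + 5)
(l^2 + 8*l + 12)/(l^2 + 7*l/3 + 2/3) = 3*(l + 6)/(3*l + 1)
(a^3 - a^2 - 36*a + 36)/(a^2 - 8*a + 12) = (a^2 + 5*a - 6)/(a - 2)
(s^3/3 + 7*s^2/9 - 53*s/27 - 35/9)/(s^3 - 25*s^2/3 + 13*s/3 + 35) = (3*s^2 + 2*s - 21)/(9*(s^2 - 10*s + 21))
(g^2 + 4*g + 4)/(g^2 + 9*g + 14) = (g + 2)/(g + 7)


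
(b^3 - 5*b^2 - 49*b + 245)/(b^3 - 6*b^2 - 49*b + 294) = (b - 5)/(b - 6)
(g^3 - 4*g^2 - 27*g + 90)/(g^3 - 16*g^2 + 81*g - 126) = (g + 5)/(g - 7)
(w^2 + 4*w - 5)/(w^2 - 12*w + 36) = (w^2 + 4*w - 5)/(w^2 - 12*w + 36)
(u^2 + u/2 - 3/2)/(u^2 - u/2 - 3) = (u - 1)/(u - 2)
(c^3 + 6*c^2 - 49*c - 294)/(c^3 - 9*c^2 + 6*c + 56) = (c^2 + 13*c + 42)/(c^2 - 2*c - 8)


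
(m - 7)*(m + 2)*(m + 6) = m^3 + m^2 - 44*m - 84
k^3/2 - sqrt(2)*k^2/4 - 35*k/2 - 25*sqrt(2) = (k/2 + sqrt(2))*(k - 5*sqrt(2))*(k + 5*sqrt(2)/2)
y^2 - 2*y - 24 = (y - 6)*(y + 4)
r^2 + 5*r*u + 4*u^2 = (r + u)*(r + 4*u)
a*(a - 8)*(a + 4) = a^3 - 4*a^2 - 32*a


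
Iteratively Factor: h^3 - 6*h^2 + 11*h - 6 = (h - 1)*(h^2 - 5*h + 6) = (h - 3)*(h - 1)*(h - 2)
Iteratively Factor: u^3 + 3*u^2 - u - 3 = (u + 3)*(u^2 - 1) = (u + 1)*(u + 3)*(u - 1)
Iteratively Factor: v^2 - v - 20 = (v + 4)*(v - 5)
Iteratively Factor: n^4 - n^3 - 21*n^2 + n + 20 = (n + 4)*(n^3 - 5*n^2 - n + 5) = (n - 5)*(n + 4)*(n^2 - 1) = (n - 5)*(n + 1)*(n + 4)*(n - 1)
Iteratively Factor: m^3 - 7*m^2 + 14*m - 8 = (m - 2)*(m^2 - 5*m + 4) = (m - 2)*(m - 1)*(m - 4)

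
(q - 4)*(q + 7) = q^2 + 3*q - 28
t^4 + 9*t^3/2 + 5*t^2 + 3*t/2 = t*(t + 1/2)*(t + 1)*(t + 3)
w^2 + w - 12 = (w - 3)*(w + 4)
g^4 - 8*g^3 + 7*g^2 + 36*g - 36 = (g - 6)*(g - 3)*(g - 1)*(g + 2)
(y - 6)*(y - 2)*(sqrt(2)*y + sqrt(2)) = sqrt(2)*y^3 - 7*sqrt(2)*y^2 + 4*sqrt(2)*y + 12*sqrt(2)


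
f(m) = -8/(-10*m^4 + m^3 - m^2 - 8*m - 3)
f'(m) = -8*(40*m^3 - 3*m^2 + 2*m + 8)/(-10*m^4 + m^3 - m^2 - 8*m - 3)^2 = 8*(-40*m^3 + 3*m^2 - 2*m - 8)/(10*m^4 - m^3 + m^2 + 8*m + 3)^2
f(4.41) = 0.00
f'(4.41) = -0.00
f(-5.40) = 0.00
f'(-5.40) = 0.00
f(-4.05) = 0.00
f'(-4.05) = 0.00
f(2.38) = 0.02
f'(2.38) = -0.04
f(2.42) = 0.02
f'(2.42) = -0.04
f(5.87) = 0.00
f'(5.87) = -0.00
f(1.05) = 0.34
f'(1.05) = -0.77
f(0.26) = 1.55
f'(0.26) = -2.69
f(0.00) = 2.67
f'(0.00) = -7.11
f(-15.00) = 0.00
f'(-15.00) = 0.00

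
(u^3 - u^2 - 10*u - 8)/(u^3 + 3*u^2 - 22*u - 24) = (u + 2)/(u + 6)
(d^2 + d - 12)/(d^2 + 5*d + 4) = (d - 3)/(d + 1)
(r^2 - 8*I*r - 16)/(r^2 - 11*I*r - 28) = (r - 4*I)/(r - 7*I)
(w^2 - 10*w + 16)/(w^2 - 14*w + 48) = (w - 2)/(w - 6)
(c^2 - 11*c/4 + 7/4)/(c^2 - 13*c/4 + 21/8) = 2*(c - 1)/(2*c - 3)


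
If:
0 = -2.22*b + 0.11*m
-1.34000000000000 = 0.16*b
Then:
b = -8.38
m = -169.02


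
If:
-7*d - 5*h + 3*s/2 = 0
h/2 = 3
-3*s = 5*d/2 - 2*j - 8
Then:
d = 3*s/14 - 30/7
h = 6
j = 99*s/56 - 131/14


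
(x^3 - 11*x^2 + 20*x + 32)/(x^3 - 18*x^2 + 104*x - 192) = (x + 1)/(x - 6)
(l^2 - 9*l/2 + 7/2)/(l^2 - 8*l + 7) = (l - 7/2)/(l - 7)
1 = 1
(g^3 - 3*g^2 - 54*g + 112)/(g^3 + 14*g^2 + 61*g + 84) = (g^2 - 10*g + 16)/(g^2 + 7*g + 12)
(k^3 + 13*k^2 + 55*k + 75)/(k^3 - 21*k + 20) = (k^2 + 8*k + 15)/(k^2 - 5*k + 4)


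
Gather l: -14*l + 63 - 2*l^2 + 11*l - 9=-2*l^2 - 3*l + 54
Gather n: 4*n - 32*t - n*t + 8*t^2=n*(4 - t) + 8*t^2 - 32*t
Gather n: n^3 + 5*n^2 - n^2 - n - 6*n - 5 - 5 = n^3 + 4*n^2 - 7*n - 10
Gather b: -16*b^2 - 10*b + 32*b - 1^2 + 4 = -16*b^2 + 22*b + 3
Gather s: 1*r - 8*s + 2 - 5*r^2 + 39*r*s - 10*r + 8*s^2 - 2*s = -5*r^2 - 9*r + 8*s^2 + s*(39*r - 10) + 2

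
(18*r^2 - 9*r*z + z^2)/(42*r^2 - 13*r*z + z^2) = (-3*r + z)/(-7*r + z)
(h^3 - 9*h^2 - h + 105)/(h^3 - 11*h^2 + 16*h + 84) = (h^2 - 2*h - 15)/(h^2 - 4*h - 12)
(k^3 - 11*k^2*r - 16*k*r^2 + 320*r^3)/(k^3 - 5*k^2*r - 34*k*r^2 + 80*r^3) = (-k + 8*r)/(-k + 2*r)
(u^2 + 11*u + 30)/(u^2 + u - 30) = (u + 5)/(u - 5)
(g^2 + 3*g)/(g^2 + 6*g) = (g + 3)/(g + 6)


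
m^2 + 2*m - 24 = (m - 4)*(m + 6)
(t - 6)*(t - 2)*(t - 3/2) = t^3 - 19*t^2/2 + 24*t - 18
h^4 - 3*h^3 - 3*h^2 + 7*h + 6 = (h - 3)*(h - 2)*(h + 1)^2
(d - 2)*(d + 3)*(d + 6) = d^3 + 7*d^2 - 36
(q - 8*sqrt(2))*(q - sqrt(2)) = q^2 - 9*sqrt(2)*q + 16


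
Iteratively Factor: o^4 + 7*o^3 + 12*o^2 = (o + 3)*(o^3 + 4*o^2) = o*(o + 3)*(o^2 + 4*o) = o^2*(o + 3)*(o + 4)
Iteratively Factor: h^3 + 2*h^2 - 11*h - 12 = (h + 1)*(h^2 + h - 12) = (h - 3)*(h + 1)*(h + 4)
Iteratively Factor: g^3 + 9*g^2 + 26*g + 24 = (g + 4)*(g^2 + 5*g + 6) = (g + 2)*(g + 4)*(g + 3)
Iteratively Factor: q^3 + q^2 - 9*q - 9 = (q + 3)*(q^2 - 2*q - 3) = (q + 1)*(q + 3)*(q - 3)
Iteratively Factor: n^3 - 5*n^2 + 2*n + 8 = (n - 2)*(n^2 - 3*n - 4) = (n - 4)*(n - 2)*(n + 1)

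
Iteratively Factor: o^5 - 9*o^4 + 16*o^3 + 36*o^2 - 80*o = (o - 2)*(o^4 - 7*o^3 + 2*o^2 + 40*o) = (o - 5)*(o - 2)*(o^3 - 2*o^2 - 8*o) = (o - 5)*(o - 4)*(o - 2)*(o^2 + 2*o) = (o - 5)*(o - 4)*(o - 2)*(o + 2)*(o)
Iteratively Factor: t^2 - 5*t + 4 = (t - 1)*(t - 4)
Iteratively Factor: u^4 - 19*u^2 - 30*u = (u + 2)*(u^3 - 2*u^2 - 15*u) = (u - 5)*(u + 2)*(u^2 + 3*u) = u*(u - 5)*(u + 2)*(u + 3)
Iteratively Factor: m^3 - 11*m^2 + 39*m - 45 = (m - 3)*(m^2 - 8*m + 15) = (m - 3)^2*(m - 5)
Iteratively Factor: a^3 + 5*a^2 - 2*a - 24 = (a + 3)*(a^2 + 2*a - 8) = (a - 2)*(a + 3)*(a + 4)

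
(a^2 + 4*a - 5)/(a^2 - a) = (a + 5)/a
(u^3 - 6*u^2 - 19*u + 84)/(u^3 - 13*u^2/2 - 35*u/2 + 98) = 2*(u - 3)/(2*u - 7)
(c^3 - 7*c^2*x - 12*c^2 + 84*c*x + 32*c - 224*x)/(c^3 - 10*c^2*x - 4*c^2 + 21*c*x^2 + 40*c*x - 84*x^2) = (8 - c)/(-c + 3*x)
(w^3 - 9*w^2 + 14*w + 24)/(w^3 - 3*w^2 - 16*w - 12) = (w - 4)/(w + 2)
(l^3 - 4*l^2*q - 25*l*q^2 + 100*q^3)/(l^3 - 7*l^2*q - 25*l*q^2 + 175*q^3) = (-l + 4*q)/(-l + 7*q)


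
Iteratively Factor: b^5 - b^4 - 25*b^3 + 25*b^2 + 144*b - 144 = (b - 4)*(b^4 + 3*b^3 - 13*b^2 - 27*b + 36) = (b - 4)*(b - 3)*(b^3 + 6*b^2 + 5*b - 12) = (b - 4)*(b - 3)*(b + 4)*(b^2 + 2*b - 3) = (b - 4)*(b - 3)*(b - 1)*(b + 4)*(b + 3)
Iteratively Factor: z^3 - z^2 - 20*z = (z)*(z^2 - z - 20) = z*(z - 5)*(z + 4)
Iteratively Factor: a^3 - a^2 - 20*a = (a)*(a^2 - a - 20) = a*(a + 4)*(a - 5)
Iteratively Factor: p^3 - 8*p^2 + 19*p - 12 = (p - 3)*(p^2 - 5*p + 4) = (p - 3)*(p - 1)*(p - 4)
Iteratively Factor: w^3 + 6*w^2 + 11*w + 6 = (w + 3)*(w^2 + 3*w + 2) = (w + 2)*(w + 3)*(w + 1)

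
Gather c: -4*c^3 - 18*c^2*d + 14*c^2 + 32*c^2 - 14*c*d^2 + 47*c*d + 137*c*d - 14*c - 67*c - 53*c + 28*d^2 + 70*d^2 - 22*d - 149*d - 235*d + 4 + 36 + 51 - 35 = -4*c^3 + c^2*(46 - 18*d) + c*(-14*d^2 + 184*d - 134) + 98*d^2 - 406*d + 56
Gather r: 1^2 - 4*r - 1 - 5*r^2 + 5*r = -5*r^2 + r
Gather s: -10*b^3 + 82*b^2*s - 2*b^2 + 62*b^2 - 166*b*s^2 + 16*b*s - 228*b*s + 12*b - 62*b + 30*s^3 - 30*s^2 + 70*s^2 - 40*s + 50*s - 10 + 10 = -10*b^3 + 60*b^2 - 50*b + 30*s^3 + s^2*(40 - 166*b) + s*(82*b^2 - 212*b + 10)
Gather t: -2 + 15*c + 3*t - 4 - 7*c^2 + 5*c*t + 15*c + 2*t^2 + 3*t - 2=-7*c^2 + 30*c + 2*t^2 + t*(5*c + 6) - 8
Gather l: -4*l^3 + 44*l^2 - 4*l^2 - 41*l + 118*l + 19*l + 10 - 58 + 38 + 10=-4*l^3 + 40*l^2 + 96*l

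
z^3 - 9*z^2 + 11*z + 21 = (z - 7)*(z - 3)*(z + 1)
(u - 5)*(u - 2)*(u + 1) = u^3 - 6*u^2 + 3*u + 10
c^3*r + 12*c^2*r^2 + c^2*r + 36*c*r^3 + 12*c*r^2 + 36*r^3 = (c + 6*r)^2*(c*r + r)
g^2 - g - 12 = (g - 4)*(g + 3)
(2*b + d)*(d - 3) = 2*b*d - 6*b + d^2 - 3*d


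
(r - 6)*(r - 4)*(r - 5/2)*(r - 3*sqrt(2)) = r^4 - 25*r^3/2 - 3*sqrt(2)*r^3 + 49*r^2 + 75*sqrt(2)*r^2/2 - 147*sqrt(2)*r - 60*r + 180*sqrt(2)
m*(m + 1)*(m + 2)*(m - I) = m^4 + 3*m^3 - I*m^3 + 2*m^2 - 3*I*m^2 - 2*I*m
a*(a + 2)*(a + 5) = a^3 + 7*a^2 + 10*a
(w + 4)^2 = w^2 + 8*w + 16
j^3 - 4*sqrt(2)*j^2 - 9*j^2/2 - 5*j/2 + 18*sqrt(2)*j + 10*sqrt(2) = (j - 5)*(j + 1/2)*(j - 4*sqrt(2))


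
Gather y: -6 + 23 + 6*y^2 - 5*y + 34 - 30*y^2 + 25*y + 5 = -24*y^2 + 20*y + 56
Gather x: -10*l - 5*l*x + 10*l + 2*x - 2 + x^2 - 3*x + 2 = x^2 + x*(-5*l - 1)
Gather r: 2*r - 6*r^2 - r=-6*r^2 + r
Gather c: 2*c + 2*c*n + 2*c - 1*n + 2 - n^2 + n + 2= c*(2*n + 4) - n^2 + 4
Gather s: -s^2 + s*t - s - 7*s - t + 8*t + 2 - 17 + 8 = -s^2 + s*(t - 8) + 7*t - 7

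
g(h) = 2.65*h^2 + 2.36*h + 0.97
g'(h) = 5.3*h + 2.36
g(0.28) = 1.84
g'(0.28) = 3.84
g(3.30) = 37.62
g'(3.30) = 19.85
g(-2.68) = 13.68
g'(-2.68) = -11.84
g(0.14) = 1.35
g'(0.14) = 3.10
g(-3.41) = 23.74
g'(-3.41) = -15.71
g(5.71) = 100.85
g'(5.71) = 32.62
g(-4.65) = 47.30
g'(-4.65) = -22.28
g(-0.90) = 0.99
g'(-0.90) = -2.41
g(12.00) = 410.89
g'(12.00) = 65.96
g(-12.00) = 354.25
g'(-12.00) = -61.24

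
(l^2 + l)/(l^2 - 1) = l/(l - 1)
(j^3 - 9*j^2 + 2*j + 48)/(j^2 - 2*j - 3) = (j^2 - 6*j - 16)/(j + 1)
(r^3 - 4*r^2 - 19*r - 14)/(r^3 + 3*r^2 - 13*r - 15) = (r^2 - 5*r - 14)/(r^2 + 2*r - 15)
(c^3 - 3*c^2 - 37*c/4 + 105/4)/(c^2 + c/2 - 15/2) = c - 7/2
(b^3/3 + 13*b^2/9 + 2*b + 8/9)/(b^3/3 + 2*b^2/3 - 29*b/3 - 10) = (b^2 + 10*b/3 + 8/3)/(b^2 + b - 30)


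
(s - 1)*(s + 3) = s^2 + 2*s - 3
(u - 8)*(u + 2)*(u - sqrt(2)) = u^3 - 6*u^2 - sqrt(2)*u^2 - 16*u + 6*sqrt(2)*u + 16*sqrt(2)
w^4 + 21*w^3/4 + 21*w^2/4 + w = w*(w + 1/4)*(w + 1)*(w + 4)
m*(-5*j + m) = -5*j*m + m^2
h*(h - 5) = h^2 - 5*h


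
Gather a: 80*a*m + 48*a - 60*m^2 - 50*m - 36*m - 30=a*(80*m + 48) - 60*m^2 - 86*m - 30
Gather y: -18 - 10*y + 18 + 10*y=0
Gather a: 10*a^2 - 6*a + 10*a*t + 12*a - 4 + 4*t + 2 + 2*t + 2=10*a^2 + a*(10*t + 6) + 6*t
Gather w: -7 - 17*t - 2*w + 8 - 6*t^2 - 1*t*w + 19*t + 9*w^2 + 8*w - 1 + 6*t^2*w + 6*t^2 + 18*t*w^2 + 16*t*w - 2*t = w^2*(18*t + 9) + w*(6*t^2 + 15*t + 6)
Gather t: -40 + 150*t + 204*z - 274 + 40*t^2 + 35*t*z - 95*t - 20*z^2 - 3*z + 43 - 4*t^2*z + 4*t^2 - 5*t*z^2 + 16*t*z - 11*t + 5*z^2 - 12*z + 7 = t^2*(44 - 4*z) + t*(-5*z^2 + 51*z + 44) - 15*z^2 + 189*z - 264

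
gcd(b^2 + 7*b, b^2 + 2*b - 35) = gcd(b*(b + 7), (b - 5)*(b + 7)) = b + 7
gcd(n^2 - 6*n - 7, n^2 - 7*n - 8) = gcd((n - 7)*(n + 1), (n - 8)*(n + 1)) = n + 1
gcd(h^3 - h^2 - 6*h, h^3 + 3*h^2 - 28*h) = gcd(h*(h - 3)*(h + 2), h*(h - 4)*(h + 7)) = h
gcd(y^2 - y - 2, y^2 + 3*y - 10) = y - 2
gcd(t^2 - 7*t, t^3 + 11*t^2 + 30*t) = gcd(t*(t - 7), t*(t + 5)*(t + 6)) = t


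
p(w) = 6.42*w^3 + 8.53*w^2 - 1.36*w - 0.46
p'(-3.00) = 120.80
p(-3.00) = -92.95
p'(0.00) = -1.36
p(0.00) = -0.46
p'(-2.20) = 54.33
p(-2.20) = -24.54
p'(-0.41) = -5.12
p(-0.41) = 1.09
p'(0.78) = 23.66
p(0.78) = 6.72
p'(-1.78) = 29.30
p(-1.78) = -7.22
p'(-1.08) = 2.68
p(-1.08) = 2.87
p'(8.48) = 1528.30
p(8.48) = 4516.32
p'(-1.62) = 21.55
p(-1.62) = -3.17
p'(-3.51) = 176.04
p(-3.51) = -168.22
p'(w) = 19.26*w^2 + 17.06*w - 1.36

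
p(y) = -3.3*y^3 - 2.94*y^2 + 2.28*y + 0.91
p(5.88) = -758.21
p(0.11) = 1.12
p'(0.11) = 1.51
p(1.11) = -4.69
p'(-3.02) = -70.25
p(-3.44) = 92.61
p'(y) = -9.9*y^2 - 5.88*y + 2.28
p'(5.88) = -374.58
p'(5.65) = -346.97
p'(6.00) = -389.40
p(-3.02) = 58.10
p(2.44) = -58.97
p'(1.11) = -16.44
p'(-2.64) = -51.20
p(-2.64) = 35.12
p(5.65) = -675.26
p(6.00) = -804.05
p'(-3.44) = -94.65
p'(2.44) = -71.01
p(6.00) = -804.05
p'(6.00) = -389.40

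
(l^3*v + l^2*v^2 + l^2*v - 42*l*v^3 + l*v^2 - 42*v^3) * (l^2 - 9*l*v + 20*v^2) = l^5*v - 8*l^4*v^2 + l^4*v - 31*l^3*v^3 - 8*l^3*v^2 + 398*l^2*v^4 - 31*l^2*v^3 - 840*l*v^5 + 398*l*v^4 - 840*v^5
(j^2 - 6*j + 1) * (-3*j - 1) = -3*j^3 + 17*j^2 + 3*j - 1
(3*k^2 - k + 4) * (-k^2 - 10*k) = -3*k^4 - 29*k^3 + 6*k^2 - 40*k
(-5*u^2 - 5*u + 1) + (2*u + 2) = -5*u^2 - 3*u + 3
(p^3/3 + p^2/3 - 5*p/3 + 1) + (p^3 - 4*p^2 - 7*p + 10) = 4*p^3/3 - 11*p^2/3 - 26*p/3 + 11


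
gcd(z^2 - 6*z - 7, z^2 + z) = z + 1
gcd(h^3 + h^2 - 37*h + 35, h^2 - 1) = h - 1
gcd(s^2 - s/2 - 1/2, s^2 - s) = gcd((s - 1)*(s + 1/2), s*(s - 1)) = s - 1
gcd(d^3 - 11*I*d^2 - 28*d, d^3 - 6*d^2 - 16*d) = d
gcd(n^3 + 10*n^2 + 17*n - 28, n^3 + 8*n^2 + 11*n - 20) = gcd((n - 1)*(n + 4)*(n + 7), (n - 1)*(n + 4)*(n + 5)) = n^2 + 3*n - 4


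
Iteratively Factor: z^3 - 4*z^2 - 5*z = (z)*(z^2 - 4*z - 5) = z*(z + 1)*(z - 5)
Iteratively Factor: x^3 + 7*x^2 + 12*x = (x + 4)*(x^2 + 3*x) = x*(x + 4)*(x + 3)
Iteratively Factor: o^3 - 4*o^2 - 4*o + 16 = (o - 2)*(o^2 - 2*o - 8) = (o - 2)*(o + 2)*(o - 4)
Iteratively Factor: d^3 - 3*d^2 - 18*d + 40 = (d + 4)*(d^2 - 7*d + 10) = (d - 5)*(d + 4)*(d - 2)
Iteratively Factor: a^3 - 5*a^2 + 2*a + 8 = (a + 1)*(a^2 - 6*a + 8) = (a - 2)*(a + 1)*(a - 4)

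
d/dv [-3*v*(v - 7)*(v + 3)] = -9*v^2 + 24*v + 63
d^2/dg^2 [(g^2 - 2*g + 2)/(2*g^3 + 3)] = 2*(4*g^6 - 24*g^5 + 48*g^4 - 42*g^3 + 72*g^2 - 36*g + 9)/(8*g^9 + 36*g^6 + 54*g^3 + 27)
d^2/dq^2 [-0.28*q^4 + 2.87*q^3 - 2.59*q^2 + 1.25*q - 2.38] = -3.36*q^2 + 17.22*q - 5.18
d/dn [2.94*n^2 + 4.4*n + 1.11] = 5.88*n + 4.4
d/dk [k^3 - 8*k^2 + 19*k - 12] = 3*k^2 - 16*k + 19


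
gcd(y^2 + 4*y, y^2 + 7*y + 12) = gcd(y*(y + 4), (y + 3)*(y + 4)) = y + 4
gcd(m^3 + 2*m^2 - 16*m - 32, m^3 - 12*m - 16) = m^2 - 2*m - 8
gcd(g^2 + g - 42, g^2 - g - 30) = g - 6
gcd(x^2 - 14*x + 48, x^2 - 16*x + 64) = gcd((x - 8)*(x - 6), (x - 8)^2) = x - 8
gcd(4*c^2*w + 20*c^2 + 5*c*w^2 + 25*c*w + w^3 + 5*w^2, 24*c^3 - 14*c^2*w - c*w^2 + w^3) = 4*c + w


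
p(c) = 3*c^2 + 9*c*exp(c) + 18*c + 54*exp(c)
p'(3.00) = 1843.70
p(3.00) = 1707.93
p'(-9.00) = -36.00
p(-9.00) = 81.00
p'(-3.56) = -2.48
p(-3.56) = -25.43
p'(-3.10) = 0.98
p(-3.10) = -25.79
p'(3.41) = 2874.01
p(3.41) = 2659.43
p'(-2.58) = 5.53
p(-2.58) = -24.14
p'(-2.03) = 11.69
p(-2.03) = -19.48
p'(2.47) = 1040.45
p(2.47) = 963.99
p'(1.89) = 558.96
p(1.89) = 514.78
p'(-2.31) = 8.33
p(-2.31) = -22.28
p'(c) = 9*c*exp(c) + 6*c + 63*exp(c) + 18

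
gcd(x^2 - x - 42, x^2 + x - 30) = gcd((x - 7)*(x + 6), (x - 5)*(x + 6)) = x + 6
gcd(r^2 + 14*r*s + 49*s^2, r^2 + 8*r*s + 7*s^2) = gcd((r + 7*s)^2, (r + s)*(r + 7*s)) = r + 7*s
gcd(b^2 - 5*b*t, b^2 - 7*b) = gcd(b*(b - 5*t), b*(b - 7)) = b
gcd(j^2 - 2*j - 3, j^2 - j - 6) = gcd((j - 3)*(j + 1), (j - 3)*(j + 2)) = j - 3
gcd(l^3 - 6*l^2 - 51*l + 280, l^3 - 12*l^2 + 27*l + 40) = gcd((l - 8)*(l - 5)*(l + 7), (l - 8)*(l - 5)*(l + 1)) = l^2 - 13*l + 40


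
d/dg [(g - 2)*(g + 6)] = 2*g + 4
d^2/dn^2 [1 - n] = 0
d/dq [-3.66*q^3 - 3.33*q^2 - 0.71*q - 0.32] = -10.98*q^2 - 6.66*q - 0.71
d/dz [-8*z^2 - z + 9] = -16*z - 1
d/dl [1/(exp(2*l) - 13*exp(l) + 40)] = (13 - 2*exp(l))*exp(l)/(exp(2*l) - 13*exp(l) + 40)^2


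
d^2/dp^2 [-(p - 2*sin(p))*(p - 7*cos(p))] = -2*p*sin(p) - 7*p*cos(p) - 14*sin(p) + 28*sin(2*p) + 4*cos(p) - 2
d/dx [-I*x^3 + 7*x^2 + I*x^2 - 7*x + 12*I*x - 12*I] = -3*I*x^2 + 2*x*(7 + I) - 7 + 12*I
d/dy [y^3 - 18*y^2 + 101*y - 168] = 3*y^2 - 36*y + 101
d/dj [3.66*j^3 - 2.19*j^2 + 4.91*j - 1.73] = 10.98*j^2 - 4.38*j + 4.91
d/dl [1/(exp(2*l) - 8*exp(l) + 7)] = 2*(4 - exp(l))*exp(l)/(exp(2*l) - 8*exp(l) + 7)^2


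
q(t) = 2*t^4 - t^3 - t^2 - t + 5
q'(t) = 8*t^3 - 3*t^2 - 2*t - 1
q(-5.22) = 1610.16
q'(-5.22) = -1210.20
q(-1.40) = 14.87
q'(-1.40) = -26.03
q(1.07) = 4.18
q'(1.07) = 3.23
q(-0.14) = 5.12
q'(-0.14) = -0.80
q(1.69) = 11.94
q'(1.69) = 25.67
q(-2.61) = 111.39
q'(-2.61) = -158.45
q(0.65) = 4.01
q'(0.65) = -1.37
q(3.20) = 168.51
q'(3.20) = 224.02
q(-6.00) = 2783.00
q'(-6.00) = -1825.00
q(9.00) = 12308.00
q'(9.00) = 5570.00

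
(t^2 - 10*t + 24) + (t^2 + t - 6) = 2*t^2 - 9*t + 18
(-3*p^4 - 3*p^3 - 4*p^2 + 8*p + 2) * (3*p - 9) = -9*p^5 + 18*p^4 + 15*p^3 + 60*p^2 - 66*p - 18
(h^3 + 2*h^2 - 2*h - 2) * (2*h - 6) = 2*h^4 - 2*h^3 - 16*h^2 + 8*h + 12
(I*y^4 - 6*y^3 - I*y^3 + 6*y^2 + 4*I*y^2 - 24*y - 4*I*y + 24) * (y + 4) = I*y^5 - 6*y^4 + 3*I*y^4 - 18*y^3 + 12*I*y^2 - 72*y - 16*I*y + 96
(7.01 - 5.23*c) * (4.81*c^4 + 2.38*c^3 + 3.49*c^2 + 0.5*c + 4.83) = -25.1563*c^5 + 21.2707*c^4 - 1.56890000000001*c^3 + 21.8499*c^2 - 21.7559*c + 33.8583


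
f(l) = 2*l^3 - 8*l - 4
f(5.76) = 332.13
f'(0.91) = -3.03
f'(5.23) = 156.12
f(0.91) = -9.77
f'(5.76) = 191.07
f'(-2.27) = 22.92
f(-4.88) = -197.39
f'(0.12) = -7.91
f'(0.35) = -7.26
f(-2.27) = -9.23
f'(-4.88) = 134.89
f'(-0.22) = -7.71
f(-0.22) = -2.26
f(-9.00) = -1390.00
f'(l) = 6*l^2 - 8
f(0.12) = -4.96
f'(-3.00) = 46.00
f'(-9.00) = 478.00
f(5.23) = 240.27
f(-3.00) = -34.00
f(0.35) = -6.71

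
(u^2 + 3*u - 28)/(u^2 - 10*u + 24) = (u + 7)/(u - 6)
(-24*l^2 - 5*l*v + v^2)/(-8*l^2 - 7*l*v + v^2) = (3*l + v)/(l + v)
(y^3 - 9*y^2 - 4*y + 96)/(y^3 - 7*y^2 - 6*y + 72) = (y - 8)/(y - 6)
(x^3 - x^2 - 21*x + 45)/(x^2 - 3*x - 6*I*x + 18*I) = (x^2 + 2*x - 15)/(x - 6*I)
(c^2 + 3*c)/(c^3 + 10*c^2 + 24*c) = (c + 3)/(c^2 + 10*c + 24)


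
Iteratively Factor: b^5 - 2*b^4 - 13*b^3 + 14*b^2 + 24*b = (b + 1)*(b^4 - 3*b^3 - 10*b^2 + 24*b) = (b - 2)*(b + 1)*(b^3 - b^2 - 12*b) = (b - 4)*(b - 2)*(b + 1)*(b^2 + 3*b) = b*(b - 4)*(b - 2)*(b + 1)*(b + 3)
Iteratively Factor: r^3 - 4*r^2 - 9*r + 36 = (r - 3)*(r^2 - r - 12) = (r - 4)*(r - 3)*(r + 3)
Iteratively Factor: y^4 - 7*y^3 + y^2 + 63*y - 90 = (y - 3)*(y^3 - 4*y^2 - 11*y + 30) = (y - 3)*(y + 3)*(y^2 - 7*y + 10) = (y - 3)*(y - 2)*(y + 3)*(y - 5)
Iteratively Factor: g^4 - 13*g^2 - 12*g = (g - 4)*(g^3 + 4*g^2 + 3*g) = g*(g - 4)*(g^2 + 4*g + 3) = g*(g - 4)*(g + 3)*(g + 1)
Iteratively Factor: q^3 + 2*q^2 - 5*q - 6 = (q + 3)*(q^2 - q - 2) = (q - 2)*(q + 3)*(q + 1)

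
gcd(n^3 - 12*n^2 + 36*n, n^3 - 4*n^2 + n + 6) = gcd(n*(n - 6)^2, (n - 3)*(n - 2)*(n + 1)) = 1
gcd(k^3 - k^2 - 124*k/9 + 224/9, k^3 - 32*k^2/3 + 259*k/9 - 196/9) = k - 7/3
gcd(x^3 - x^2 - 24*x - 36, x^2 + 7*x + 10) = x + 2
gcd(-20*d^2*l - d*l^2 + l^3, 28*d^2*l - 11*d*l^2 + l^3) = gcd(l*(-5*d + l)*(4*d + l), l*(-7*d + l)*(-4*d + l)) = l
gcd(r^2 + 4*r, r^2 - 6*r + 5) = 1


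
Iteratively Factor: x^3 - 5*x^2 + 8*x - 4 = (x - 2)*(x^2 - 3*x + 2) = (x - 2)*(x - 1)*(x - 2)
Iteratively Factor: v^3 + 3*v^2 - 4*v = (v - 1)*(v^2 + 4*v) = (v - 1)*(v + 4)*(v)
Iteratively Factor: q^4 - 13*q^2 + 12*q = (q)*(q^3 - 13*q + 12) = q*(q + 4)*(q^2 - 4*q + 3) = q*(q - 3)*(q + 4)*(q - 1)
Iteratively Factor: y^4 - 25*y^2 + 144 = (y - 3)*(y^3 + 3*y^2 - 16*y - 48) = (y - 3)*(y + 4)*(y^2 - y - 12) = (y - 4)*(y - 3)*(y + 4)*(y + 3)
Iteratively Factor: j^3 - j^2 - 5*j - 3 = (j - 3)*(j^2 + 2*j + 1) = (j - 3)*(j + 1)*(j + 1)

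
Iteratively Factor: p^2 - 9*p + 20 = (p - 4)*(p - 5)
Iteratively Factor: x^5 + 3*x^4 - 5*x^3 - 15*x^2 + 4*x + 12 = (x - 2)*(x^4 + 5*x^3 + 5*x^2 - 5*x - 6) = (x - 2)*(x + 2)*(x^3 + 3*x^2 - x - 3) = (x - 2)*(x + 1)*(x + 2)*(x^2 + 2*x - 3) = (x - 2)*(x + 1)*(x + 2)*(x + 3)*(x - 1)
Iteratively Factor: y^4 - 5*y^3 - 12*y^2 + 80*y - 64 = (y - 4)*(y^3 - y^2 - 16*y + 16) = (y - 4)*(y + 4)*(y^2 - 5*y + 4) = (y - 4)^2*(y + 4)*(y - 1)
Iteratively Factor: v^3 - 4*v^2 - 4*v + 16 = (v - 4)*(v^2 - 4) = (v - 4)*(v + 2)*(v - 2)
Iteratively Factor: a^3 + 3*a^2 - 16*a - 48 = (a + 4)*(a^2 - a - 12) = (a - 4)*(a + 4)*(a + 3)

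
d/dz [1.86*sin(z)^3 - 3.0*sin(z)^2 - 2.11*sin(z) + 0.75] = (5.58*sin(z)^2 - 6.0*sin(z) - 2.11)*cos(z)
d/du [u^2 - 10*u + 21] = 2*u - 10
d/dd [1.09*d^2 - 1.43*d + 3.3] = 2.18*d - 1.43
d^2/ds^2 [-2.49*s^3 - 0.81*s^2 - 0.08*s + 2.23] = -14.94*s - 1.62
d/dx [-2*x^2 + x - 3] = 1 - 4*x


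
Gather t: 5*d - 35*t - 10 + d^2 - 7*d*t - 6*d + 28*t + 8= d^2 - d + t*(-7*d - 7) - 2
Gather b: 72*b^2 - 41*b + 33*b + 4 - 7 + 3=72*b^2 - 8*b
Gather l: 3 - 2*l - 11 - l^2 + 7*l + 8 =-l^2 + 5*l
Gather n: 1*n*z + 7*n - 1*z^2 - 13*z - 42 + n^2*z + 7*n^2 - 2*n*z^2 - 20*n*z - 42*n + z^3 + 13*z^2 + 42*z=n^2*(z + 7) + n*(-2*z^2 - 19*z - 35) + z^3 + 12*z^2 + 29*z - 42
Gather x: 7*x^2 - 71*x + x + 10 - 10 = 7*x^2 - 70*x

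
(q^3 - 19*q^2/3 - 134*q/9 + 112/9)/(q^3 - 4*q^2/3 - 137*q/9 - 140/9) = (3*q^2 - 26*q + 16)/(3*q^2 - 11*q - 20)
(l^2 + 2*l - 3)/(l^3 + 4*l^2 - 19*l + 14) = (l + 3)/(l^2 + 5*l - 14)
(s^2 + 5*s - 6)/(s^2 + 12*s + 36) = (s - 1)/(s + 6)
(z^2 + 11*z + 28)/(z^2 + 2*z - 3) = (z^2 + 11*z + 28)/(z^2 + 2*z - 3)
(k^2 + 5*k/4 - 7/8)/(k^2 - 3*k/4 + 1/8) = (4*k + 7)/(4*k - 1)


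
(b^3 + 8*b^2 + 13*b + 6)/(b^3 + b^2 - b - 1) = (b + 6)/(b - 1)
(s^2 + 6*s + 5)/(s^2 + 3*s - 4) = (s^2 + 6*s + 5)/(s^2 + 3*s - 4)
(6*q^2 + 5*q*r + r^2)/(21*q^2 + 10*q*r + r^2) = (2*q + r)/(7*q + r)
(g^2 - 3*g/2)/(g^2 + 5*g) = (g - 3/2)/(g + 5)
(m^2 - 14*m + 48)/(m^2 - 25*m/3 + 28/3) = 3*(m^2 - 14*m + 48)/(3*m^2 - 25*m + 28)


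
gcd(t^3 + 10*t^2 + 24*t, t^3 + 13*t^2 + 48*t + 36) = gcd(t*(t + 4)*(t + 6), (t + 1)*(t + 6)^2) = t + 6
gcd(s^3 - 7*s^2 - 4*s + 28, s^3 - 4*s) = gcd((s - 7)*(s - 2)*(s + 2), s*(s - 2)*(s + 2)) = s^2 - 4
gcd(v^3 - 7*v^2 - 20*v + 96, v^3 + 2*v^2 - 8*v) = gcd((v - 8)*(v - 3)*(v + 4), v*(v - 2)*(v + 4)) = v + 4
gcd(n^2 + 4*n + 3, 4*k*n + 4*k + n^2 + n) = n + 1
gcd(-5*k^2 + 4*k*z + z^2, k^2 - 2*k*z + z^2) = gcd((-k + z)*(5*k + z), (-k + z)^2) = -k + z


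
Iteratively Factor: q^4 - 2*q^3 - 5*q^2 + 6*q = (q - 1)*(q^3 - q^2 - 6*q) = q*(q - 1)*(q^2 - q - 6) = q*(q - 3)*(q - 1)*(q + 2)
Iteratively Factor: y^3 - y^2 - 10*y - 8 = (y + 2)*(y^2 - 3*y - 4) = (y + 1)*(y + 2)*(y - 4)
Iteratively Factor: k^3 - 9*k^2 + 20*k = (k - 4)*(k^2 - 5*k) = k*(k - 4)*(k - 5)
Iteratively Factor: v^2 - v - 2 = (v - 2)*(v + 1)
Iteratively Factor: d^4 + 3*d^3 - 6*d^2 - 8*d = (d + 4)*(d^3 - d^2 - 2*d) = (d + 1)*(d + 4)*(d^2 - 2*d) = d*(d + 1)*(d + 4)*(d - 2)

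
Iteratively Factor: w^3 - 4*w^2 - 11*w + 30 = (w + 3)*(w^2 - 7*w + 10) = (w - 2)*(w + 3)*(w - 5)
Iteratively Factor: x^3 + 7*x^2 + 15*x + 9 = (x + 3)*(x^2 + 4*x + 3) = (x + 1)*(x + 3)*(x + 3)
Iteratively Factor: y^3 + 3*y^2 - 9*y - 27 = (y + 3)*(y^2 - 9) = (y + 3)^2*(y - 3)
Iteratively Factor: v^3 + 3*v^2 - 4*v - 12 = (v + 3)*(v^2 - 4) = (v - 2)*(v + 3)*(v + 2)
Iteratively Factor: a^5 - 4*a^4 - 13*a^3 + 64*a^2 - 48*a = (a + 4)*(a^4 - 8*a^3 + 19*a^2 - 12*a) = (a - 3)*(a + 4)*(a^3 - 5*a^2 + 4*a) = (a - 4)*(a - 3)*(a + 4)*(a^2 - a) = (a - 4)*(a - 3)*(a - 1)*(a + 4)*(a)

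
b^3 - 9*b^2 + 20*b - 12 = (b - 6)*(b - 2)*(b - 1)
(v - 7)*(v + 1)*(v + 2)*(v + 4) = v^4 - 35*v^2 - 90*v - 56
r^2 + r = r*(r + 1)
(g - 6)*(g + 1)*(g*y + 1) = g^3*y - 5*g^2*y + g^2 - 6*g*y - 5*g - 6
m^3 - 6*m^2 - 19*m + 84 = (m - 7)*(m - 3)*(m + 4)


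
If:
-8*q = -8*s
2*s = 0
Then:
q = 0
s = 0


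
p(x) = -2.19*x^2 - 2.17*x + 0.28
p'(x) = -4.38*x - 2.17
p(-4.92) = -42.06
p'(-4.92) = 19.38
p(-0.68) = 0.74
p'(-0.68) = 0.81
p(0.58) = -1.72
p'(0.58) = -4.71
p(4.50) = -53.83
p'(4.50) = -21.88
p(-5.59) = -56.02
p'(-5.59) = 22.31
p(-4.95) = -42.64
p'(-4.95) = 19.51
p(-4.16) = -28.59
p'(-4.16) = 16.05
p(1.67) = -9.45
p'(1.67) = -9.48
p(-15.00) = -459.92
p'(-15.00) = 63.53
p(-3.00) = -12.92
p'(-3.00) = 10.97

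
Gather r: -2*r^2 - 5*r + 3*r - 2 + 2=-2*r^2 - 2*r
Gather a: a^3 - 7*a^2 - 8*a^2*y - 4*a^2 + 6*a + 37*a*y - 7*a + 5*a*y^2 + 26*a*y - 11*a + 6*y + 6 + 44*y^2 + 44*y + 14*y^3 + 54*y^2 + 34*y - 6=a^3 + a^2*(-8*y - 11) + a*(5*y^2 + 63*y - 12) + 14*y^3 + 98*y^2 + 84*y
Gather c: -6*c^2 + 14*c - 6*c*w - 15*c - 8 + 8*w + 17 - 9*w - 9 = -6*c^2 + c*(-6*w - 1) - w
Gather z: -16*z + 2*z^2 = 2*z^2 - 16*z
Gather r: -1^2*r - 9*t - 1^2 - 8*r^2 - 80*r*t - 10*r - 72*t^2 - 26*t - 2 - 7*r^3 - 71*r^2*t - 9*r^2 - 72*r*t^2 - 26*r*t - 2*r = -7*r^3 + r^2*(-71*t - 17) + r*(-72*t^2 - 106*t - 13) - 72*t^2 - 35*t - 3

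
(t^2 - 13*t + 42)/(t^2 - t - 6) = (-t^2 + 13*t - 42)/(-t^2 + t + 6)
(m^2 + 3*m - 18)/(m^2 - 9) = (m + 6)/(m + 3)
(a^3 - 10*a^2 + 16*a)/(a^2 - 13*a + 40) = a*(a - 2)/(a - 5)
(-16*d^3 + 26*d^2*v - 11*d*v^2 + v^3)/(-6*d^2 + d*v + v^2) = (8*d^2 - 9*d*v + v^2)/(3*d + v)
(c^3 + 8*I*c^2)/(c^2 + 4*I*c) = c*(c + 8*I)/(c + 4*I)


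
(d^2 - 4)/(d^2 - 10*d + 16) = (d + 2)/(d - 8)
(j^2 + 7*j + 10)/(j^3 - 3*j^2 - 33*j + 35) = (j + 2)/(j^2 - 8*j + 7)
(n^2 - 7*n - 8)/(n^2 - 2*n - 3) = (n - 8)/(n - 3)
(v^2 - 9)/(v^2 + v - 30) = (v^2 - 9)/(v^2 + v - 30)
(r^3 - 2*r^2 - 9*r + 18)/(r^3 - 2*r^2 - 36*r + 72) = (r^2 - 9)/(r^2 - 36)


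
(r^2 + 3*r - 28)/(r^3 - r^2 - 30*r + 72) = (r + 7)/(r^2 + 3*r - 18)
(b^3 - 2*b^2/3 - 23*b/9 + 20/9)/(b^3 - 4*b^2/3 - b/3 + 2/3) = (3*b^2 + b - 20/3)/(3*b^2 - b - 2)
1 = 1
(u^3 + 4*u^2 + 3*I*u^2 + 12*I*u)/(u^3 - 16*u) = (u + 3*I)/(u - 4)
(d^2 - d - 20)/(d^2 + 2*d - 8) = (d - 5)/(d - 2)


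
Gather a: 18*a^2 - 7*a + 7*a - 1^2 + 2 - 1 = 18*a^2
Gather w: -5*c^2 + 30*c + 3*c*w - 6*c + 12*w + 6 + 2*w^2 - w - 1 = -5*c^2 + 24*c + 2*w^2 + w*(3*c + 11) + 5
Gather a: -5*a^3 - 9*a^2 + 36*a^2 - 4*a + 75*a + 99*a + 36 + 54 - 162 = -5*a^3 + 27*a^2 + 170*a - 72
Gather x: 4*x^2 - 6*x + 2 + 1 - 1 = 4*x^2 - 6*x + 2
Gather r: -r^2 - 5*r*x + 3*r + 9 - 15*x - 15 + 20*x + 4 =-r^2 + r*(3 - 5*x) + 5*x - 2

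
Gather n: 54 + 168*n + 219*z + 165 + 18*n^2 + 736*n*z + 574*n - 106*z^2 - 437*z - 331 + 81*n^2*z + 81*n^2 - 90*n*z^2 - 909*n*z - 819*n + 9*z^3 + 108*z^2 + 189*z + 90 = n^2*(81*z + 99) + n*(-90*z^2 - 173*z - 77) + 9*z^3 + 2*z^2 - 29*z - 22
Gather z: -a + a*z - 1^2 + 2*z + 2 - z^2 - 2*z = a*z - a - z^2 + 1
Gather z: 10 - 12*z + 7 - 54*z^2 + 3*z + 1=-54*z^2 - 9*z + 18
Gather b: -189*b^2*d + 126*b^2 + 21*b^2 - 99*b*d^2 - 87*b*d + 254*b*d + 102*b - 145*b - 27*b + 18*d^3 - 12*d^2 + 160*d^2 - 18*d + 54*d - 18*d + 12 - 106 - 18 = b^2*(147 - 189*d) + b*(-99*d^2 + 167*d - 70) + 18*d^3 + 148*d^2 + 18*d - 112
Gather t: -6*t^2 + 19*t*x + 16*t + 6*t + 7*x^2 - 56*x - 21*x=-6*t^2 + t*(19*x + 22) + 7*x^2 - 77*x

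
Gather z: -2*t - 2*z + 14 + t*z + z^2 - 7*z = -2*t + z^2 + z*(t - 9) + 14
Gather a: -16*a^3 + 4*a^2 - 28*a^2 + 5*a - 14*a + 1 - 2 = -16*a^3 - 24*a^2 - 9*a - 1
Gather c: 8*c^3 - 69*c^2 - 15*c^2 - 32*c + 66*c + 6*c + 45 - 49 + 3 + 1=8*c^3 - 84*c^2 + 40*c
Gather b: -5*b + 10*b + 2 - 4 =5*b - 2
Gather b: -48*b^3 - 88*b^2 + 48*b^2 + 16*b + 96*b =-48*b^3 - 40*b^2 + 112*b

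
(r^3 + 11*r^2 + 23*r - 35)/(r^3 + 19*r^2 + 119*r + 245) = (r - 1)/(r + 7)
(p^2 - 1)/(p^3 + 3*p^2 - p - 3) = 1/(p + 3)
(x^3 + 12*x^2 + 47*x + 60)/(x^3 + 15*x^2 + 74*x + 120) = (x + 3)/(x + 6)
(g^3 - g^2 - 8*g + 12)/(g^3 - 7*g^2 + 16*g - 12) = (g + 3)/(g - 3)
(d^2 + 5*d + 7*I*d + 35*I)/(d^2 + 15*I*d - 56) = (d + 5)/(d + 8*I)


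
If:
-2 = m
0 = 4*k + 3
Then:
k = -3/4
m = -2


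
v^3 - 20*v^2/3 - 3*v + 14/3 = (v - 7)*(v - 2/3)*(v + 1)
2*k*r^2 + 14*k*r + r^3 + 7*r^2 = r*(2*k + r)*(r + 7)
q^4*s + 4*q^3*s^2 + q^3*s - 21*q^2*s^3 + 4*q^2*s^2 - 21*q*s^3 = q*(q - 3*s)*(q + 7*s)*(q*s + s)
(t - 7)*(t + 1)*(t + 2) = t^3 - 4*t^2 - 19*t - 14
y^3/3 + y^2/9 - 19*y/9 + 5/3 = (y/3 + 1)*(y - 5/3)*(y - 1)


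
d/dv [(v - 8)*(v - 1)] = 2*v - 9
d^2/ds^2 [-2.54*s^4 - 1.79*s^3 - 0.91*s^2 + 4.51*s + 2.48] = -30.48*s^2 - 10.74*s - 1.82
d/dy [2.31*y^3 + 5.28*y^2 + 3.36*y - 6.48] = 6.93*y^2 + 10.56*y + 3.36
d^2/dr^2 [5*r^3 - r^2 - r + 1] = 30*r - 2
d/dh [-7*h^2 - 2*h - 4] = -14*h - 2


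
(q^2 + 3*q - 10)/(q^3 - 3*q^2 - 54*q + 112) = (q + 5)/(q^2 - q - 56)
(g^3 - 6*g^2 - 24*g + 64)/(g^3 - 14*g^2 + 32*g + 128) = (g^2 + 2*g - 8)/(g^2 - 6*g - 16)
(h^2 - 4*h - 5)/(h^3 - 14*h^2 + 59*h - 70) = (h + 1)/(h^2 - 9*h + 14)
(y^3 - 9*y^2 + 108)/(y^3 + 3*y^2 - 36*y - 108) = (y - 6)/(y + 6)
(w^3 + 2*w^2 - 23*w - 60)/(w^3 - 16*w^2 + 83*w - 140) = (w^2 + 7*w + 12)/(w^2 - 11*w + 28)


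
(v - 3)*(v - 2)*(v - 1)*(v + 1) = v^4 - 5*v^3 + 5*v^2 + 5*v - 6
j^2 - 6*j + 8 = (j - 4)*(j - 2)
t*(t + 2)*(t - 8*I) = t^3 + 2*t^2 - 8*I*t^2 - 16*I*t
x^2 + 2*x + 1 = (x + 1)^2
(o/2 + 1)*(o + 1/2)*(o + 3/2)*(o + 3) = o^4/2 + 7*o^3/2 + 67*o^2/8 + 63*o/8 + 9/4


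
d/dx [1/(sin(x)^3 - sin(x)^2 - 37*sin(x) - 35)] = (-3*sin(x)^2 + 2*sin(x) + 37)*cos(x)/(-sin(x)^3 + sin(x)^2 + 37*sin(x) + 35)^2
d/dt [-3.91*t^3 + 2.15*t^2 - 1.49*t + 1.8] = -11.73*t^2 + 4.3*t - 1.49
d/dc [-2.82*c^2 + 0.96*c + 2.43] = 0.96 - 5.64*c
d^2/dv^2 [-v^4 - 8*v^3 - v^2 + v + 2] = -12*v^2 - 48*v - 2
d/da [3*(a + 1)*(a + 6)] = 6*a + 21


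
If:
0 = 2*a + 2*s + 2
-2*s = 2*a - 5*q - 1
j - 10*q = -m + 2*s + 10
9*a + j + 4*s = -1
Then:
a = -s - 1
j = 5*s + 8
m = -3*s - 4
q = -3/5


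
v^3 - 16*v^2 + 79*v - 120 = (v - 8)*(v - 5)*(v - 3)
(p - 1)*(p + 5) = p^2 + 4*p - 5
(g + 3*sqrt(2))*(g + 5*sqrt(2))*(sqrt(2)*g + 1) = sqrt(2)*g^3 + 17*g^2 + 38*sqrt(2)*g + 30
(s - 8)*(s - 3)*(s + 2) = s^3 - 9*s^2 + 2*s + 48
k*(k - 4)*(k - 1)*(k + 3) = k^4 - 2*k^3 - 11*k^2 + 12*k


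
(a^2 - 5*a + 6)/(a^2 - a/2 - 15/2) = 2*(a - 2)/(2*a + 5)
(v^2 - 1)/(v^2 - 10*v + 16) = (v^2 - 1)/(v^2 - 10*v + 16)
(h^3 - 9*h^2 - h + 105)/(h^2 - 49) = (h^2 - 2*h - 15)/(h + 7)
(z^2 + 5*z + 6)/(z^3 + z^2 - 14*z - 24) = 1/(z - 4)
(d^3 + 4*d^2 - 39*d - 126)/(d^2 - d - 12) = (d^2 + d - 42)/(d - 4)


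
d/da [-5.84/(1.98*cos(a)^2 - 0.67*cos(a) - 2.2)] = (3.9128 - 23.1264*cos(a))*sin(a)/(-1.98*cos(a)^2 + 0.67*cos(a) + 2.2)^2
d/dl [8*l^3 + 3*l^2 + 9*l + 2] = 24*l^2 + 6*l + 9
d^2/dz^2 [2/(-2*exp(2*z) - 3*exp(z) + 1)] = 2*(-2*(4*exp(z) + 3)^2*exp(z) + (8*exp(z) + 3)*(2*exp(2*z) + 3*exp(z) - 1))*exp(z)/(2*exp(2*z) + 3*exp(z) - 1)^3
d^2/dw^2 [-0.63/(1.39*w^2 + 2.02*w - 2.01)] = (2.434446*w^2 + 3.537828*w - 0.63*(2.78*w + 2.02)*(5.56*w + 4.04) - 3.520314)/(1.39*w^2 + 2.02*w - 2.01)^3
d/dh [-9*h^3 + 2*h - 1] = 2 - 27*h^2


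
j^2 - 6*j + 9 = (j - 3)^2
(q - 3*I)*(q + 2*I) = q^2 - I*q + 6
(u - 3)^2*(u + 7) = u^3 + u^2 - 33*u + 63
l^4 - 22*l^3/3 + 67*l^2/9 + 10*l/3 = l*(l - 6)*(l - 5/3)*(l + 1/3)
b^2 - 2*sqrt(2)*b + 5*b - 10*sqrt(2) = (b + 5)*(b - 2*sqrt(2))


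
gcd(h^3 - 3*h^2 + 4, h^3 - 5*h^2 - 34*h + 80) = h - 2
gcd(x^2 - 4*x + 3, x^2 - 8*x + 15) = x - 3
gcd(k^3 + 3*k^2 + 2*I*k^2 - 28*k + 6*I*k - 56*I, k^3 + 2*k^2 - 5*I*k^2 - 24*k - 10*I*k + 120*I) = k - 4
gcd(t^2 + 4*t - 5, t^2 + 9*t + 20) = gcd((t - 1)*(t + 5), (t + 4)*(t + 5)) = t + 5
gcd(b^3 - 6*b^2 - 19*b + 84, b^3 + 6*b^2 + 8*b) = b + 4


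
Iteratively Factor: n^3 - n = (n - 1)*(n^2 + n) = (n - 1)*(n + 1)*(n)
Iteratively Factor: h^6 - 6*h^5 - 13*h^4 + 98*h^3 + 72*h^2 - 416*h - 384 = (h - 4)*(h^5 - 2*h^4 - 21*h^3 + 14*h^2 + 128*h + 96) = (h - 4)^2*(h^4 + 2*h^3 - 13*h^2 - 38*h - 24) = (h - 4)^2*(h + 1)*(h^3 + h^2 - 14*h - 24) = (h - 4)^3*(h + 1)*(h^2 + 5*h + 6) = (h - 4)^3*(h + 1)*(h + 2)*(h + 3)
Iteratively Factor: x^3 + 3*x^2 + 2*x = (x + 1)*(x^2 + 2*x) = (x + 1)*(x + 2)*(x)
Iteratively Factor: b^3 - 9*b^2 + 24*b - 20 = (b - 5)*(b^2 - 4*b + 4) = (b - 5)*(b - 2)*(b - 2)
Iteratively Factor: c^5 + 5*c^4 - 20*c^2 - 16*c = (c + 4)*(c^4 + c^3 - 4*c^2 - 4*c) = c*(c + 4)*(c^3 + c^2 - 4*c - 4) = c*(c + 2)*(c + 4)*(c^2 - c - 2) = c*(c + 1)*(c + 2)*(c + 4)*(c - 2)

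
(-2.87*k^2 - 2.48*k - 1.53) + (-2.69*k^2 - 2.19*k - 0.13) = -5.56*k^2 - 4.67*k - 1.66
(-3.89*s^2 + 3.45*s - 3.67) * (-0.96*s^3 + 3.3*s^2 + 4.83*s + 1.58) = 3.7344*s^5 - 16.149*s^4 - 3.8805*s^3 - 1.5937*s^2 - 12.2751*s - 5.7986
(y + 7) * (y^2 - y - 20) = y^3 + 6*y^2 - 27*y - 140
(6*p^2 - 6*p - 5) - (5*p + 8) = 6*p^2 - 11*p - 13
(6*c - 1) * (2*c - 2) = 12*c^2 - 14*c + 2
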